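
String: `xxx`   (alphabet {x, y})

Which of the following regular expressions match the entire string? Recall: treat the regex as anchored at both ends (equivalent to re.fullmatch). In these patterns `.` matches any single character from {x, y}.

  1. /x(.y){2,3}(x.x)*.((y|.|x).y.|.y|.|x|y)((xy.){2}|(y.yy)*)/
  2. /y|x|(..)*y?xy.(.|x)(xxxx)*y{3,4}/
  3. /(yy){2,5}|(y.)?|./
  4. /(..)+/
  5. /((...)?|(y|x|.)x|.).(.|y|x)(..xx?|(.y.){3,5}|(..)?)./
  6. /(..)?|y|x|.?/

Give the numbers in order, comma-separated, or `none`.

1 → no match
2 → no match
3 → no match
4 → no match
5 → match
6 → no match

5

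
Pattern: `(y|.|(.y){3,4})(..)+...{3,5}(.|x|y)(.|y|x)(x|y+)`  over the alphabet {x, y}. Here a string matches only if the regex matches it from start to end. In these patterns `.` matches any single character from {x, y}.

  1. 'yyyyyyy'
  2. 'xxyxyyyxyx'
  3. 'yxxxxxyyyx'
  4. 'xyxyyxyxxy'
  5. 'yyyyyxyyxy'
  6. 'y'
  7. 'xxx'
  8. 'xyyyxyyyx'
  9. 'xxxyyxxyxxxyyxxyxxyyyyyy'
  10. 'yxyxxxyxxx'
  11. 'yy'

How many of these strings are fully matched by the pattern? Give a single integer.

1

1 → no match
2 → no match
3 → no match
4 → no match
5 → no match
6 → no match
7 → no match
8 → no match
9 → match
10 → no match
11 → no match
Total matched: 1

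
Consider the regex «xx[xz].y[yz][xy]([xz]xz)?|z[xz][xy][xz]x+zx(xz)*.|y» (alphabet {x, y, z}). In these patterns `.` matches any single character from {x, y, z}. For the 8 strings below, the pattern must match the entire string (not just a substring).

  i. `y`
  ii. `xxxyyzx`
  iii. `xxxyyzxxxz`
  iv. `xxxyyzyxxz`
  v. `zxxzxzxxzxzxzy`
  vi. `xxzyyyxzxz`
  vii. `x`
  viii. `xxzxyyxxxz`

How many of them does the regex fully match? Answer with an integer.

i → match
ii → match
iii → match
iv → match
v → match
vi → match
vii → no match
viii → match
Total matched: 7

7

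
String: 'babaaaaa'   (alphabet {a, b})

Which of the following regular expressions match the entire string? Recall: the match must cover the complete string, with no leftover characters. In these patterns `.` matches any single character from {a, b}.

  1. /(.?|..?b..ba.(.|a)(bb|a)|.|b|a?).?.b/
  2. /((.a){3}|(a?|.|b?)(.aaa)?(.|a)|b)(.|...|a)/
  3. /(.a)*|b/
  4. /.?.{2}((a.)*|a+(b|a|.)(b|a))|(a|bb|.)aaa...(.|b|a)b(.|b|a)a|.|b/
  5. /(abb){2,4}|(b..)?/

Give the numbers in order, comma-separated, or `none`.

3, 4

1 → no match — must end with 'b'
2 → no match
3 → match
4 → match
5 → no match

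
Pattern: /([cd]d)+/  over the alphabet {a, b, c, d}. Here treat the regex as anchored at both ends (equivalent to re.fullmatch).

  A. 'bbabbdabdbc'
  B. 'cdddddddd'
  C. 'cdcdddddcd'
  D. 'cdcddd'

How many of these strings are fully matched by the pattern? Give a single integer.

2

A → no match — must end with 'd'
B → no match
C → match
D → match
Total matched: 2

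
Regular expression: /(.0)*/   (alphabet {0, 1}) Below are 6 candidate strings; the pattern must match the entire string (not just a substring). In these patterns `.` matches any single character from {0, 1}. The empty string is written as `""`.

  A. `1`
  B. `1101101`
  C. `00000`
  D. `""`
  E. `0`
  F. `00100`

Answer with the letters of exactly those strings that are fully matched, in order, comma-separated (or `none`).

D

A → no match
B → no match
C → no match
D → match
E → no match
F → no match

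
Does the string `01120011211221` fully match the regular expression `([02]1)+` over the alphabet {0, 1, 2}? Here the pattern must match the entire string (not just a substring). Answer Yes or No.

No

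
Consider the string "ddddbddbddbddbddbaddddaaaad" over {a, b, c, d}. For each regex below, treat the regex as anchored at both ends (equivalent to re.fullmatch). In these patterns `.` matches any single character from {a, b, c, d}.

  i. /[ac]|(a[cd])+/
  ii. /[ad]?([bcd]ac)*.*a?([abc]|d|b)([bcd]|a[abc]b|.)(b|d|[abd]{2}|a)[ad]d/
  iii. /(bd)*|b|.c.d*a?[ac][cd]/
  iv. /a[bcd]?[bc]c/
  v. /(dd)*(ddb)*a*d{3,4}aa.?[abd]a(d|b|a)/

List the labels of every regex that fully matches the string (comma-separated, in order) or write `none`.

ii, v

i → no match
ii → match
iii → no match
iv → no match — must start with "a"
v → match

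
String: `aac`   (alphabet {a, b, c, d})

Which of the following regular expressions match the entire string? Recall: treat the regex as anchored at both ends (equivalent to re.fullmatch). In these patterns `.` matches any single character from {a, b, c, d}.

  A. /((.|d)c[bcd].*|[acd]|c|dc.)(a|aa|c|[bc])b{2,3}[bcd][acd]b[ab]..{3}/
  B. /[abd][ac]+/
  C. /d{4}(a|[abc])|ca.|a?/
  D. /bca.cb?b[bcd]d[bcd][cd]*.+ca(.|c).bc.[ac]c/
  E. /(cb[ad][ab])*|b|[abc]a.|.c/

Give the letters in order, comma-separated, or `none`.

B, E

A → no match
B → match
C → no match
D → no match — must start with `bca`
E → match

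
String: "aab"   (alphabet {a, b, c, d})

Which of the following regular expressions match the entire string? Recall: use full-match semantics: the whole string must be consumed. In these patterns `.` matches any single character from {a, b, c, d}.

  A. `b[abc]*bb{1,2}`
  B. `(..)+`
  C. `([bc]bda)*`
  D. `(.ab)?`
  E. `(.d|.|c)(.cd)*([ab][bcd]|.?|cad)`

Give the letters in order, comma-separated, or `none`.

D, E

A → no match — must start with "b"
B → no match
C → no match
D → match
E → match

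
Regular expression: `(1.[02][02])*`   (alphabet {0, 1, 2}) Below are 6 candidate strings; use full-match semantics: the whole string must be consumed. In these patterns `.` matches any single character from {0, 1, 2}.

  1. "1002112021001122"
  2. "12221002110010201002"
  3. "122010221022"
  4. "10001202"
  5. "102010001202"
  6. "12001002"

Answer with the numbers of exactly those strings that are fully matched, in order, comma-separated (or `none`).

1 → no match
2 → match
3 → match
4 → match
5 → match
6 → match

2, 3, 4, 5, 6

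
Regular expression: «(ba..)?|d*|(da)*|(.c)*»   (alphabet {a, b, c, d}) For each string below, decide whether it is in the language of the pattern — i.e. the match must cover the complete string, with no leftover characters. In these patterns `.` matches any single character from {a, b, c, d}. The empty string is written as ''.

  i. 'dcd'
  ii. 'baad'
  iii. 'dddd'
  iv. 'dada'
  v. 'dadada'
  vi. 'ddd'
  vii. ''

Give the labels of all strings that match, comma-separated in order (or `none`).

ii, iii, iv, v, vi, vii

i → no match
ii → match
iii → match
iv → match
v → match
vi → match
vii → match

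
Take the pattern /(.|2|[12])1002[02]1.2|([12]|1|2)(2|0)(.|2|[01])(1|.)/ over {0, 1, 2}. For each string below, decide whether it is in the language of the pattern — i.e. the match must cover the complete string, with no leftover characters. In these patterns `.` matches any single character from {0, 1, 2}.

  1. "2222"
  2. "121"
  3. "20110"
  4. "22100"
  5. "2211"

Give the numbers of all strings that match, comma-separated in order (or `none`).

1, 5

1 → match
2 → no match
3 → no match
4 → no match
5 → match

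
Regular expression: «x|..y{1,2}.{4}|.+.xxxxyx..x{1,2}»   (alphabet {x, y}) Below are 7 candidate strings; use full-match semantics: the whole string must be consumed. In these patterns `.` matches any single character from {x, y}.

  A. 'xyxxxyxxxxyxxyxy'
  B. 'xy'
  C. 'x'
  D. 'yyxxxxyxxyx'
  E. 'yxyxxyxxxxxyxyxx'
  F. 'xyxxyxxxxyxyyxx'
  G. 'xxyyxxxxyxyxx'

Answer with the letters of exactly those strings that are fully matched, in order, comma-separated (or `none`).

C, D, E, F, G

A → no match
B → no match
C → match
D → match
E → match
F → match
G → match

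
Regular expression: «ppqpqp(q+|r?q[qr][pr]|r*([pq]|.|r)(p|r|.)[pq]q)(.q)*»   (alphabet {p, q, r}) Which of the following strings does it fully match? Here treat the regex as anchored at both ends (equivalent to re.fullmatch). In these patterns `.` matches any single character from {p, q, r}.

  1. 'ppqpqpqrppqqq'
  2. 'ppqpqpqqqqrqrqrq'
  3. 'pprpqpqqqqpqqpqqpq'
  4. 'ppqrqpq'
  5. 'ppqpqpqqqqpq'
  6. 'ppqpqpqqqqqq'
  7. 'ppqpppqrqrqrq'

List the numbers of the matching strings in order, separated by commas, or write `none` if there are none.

1 → match
2 → match
3 → no match — must start with 'ppqpqp'
4 → no match — must start with 'ppqpqp'
5 → match
6 → match
7 → no match — must start with 'ppqpqp'

1, 2, 5, 6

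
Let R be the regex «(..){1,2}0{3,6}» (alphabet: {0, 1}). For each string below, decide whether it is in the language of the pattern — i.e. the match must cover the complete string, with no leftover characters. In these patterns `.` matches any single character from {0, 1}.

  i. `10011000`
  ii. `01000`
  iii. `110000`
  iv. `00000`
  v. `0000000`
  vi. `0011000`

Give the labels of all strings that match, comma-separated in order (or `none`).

ii, iii, iv, v, vi

i → no match
ii → match
iii → match
iv → match
v → match
vi → match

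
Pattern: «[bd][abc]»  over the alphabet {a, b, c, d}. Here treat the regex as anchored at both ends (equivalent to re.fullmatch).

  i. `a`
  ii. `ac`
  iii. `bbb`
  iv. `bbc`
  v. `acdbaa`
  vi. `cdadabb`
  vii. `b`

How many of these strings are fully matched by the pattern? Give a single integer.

0

i → no match
ii → no match
iii → no match
iv → no match
v → no match
vi → no match
vii → no match
Total matched: 0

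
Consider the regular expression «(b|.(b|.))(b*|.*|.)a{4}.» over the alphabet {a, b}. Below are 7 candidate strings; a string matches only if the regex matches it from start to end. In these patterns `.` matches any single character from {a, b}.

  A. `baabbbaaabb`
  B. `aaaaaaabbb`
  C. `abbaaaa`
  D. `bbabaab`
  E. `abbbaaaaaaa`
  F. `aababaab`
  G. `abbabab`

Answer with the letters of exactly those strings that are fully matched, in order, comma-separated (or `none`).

E

A → no match
B → no match
C → no match
D → no match
E → match
F → no match
G → no match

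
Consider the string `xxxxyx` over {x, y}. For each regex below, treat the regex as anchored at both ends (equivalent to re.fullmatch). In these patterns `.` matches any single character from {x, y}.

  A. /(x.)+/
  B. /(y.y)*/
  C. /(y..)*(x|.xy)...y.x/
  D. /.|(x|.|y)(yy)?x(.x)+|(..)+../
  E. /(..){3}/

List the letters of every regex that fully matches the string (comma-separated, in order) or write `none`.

D, E

A → no match
B → no match
C → no match
D → match
E → match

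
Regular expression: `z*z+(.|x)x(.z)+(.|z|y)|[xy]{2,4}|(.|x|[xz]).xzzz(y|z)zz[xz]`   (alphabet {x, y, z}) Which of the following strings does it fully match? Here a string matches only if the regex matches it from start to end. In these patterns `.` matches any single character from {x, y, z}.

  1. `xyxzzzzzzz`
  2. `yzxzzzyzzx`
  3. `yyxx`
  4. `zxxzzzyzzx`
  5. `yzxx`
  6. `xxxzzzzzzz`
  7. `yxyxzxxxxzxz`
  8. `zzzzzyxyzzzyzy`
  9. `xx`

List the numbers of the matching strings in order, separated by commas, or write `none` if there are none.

1, 2, 3, 4, 6, 8, 9

1 → match
2 → match
3 → match
4 → match
5 → no match
6 → match
7 → no match
8 → match
9 → match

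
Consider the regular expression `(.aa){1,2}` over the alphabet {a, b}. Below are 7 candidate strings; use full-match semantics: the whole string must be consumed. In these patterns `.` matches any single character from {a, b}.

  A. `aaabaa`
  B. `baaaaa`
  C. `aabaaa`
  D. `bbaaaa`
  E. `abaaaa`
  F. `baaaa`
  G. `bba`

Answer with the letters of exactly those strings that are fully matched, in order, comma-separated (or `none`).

A. `aaabaa` → match
B. `baaaaa` → match
C. `aabaaa` → no match
D. `bbaaaa` → no match
E. `abaaaa` → no match
F. `baaaa` → no match
G. `bba` → no match — must end with `aa`

A, B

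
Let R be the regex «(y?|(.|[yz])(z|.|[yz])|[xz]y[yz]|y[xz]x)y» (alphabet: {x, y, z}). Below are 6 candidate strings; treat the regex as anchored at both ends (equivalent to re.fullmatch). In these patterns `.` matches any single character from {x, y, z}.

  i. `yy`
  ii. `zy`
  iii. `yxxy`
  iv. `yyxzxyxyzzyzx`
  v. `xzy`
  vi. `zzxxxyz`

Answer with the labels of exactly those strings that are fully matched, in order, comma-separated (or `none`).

i, iii, v

i → match
ii → no match
iii → match
iv → no match — must end with `y`
v → match
vi → no match — must end with `y`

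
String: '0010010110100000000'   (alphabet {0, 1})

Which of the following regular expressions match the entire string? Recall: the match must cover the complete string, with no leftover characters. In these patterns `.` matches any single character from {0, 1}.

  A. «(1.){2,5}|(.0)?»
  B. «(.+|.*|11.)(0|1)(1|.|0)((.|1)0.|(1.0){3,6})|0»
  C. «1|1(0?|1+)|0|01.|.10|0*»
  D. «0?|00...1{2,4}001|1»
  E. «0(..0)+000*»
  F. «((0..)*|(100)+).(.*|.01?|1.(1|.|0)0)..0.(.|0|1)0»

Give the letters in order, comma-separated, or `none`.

B, E, F

A → no match
B → match
C → no match
D → no match
E → match
F → match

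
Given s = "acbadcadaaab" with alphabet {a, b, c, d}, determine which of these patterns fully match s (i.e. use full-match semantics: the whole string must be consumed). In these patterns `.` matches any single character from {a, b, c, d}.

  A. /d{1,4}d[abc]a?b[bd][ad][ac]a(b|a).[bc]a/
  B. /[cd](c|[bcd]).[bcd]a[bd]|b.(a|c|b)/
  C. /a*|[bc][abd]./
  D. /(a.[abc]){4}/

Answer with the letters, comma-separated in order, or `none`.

A → no match — must start with "d"
B → no match
C → no match
D → match

D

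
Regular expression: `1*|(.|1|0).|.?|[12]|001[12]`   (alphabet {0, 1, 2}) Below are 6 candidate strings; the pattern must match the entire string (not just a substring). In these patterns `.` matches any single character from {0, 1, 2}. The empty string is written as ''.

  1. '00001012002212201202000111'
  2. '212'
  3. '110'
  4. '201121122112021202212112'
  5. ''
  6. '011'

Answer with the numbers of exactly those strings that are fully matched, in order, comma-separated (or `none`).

5

1 → no match
2. '212' → no match
3. '110' → no match
4 → no match
5. '' → match
6. '011' → no match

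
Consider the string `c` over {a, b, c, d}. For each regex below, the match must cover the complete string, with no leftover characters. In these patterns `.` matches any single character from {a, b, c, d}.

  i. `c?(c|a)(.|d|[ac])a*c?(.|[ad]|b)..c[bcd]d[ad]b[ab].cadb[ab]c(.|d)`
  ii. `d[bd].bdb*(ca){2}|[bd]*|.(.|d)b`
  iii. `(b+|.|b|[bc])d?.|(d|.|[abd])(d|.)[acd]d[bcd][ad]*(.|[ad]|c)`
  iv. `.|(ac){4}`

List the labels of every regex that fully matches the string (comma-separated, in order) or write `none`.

i → no match
ii → no match
iii → no match
iv → match

iv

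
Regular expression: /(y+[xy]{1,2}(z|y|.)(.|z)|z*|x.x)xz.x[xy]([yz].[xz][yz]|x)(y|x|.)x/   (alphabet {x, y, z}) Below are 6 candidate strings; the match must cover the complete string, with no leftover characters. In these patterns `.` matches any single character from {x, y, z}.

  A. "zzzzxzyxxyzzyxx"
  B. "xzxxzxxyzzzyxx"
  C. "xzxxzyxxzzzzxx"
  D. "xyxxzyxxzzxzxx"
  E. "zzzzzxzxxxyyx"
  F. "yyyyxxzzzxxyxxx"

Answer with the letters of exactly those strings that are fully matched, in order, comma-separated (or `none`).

A → match
B → match
C → match
D → match
E → no match
F → no match

A, B, C, D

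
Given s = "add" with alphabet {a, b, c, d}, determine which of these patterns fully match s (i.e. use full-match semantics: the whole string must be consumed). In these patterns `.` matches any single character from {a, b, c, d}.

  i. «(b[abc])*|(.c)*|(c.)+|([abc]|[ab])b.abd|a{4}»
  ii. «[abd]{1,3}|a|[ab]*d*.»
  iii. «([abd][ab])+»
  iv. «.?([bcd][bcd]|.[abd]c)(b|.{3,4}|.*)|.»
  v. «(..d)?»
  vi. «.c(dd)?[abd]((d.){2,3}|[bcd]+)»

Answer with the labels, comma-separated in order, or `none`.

i → no match
ii → match
iii → no match
iv → match
v → match
vi → no match

ii, iv, v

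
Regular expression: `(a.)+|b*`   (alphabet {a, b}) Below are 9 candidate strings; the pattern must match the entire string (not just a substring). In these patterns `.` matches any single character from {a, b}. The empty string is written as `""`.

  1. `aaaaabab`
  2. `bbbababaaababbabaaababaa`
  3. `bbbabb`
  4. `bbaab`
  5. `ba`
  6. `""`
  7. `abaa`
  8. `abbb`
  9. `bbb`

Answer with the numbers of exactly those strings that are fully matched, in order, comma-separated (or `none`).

1, 6, 7, 9

1 → match
2 → no match
3 → no match
4 → no match
5 → no match
6 → match
7 → match
8 → no match
9 → match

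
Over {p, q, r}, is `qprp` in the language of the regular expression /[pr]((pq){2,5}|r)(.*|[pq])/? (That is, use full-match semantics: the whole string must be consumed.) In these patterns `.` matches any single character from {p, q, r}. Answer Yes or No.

No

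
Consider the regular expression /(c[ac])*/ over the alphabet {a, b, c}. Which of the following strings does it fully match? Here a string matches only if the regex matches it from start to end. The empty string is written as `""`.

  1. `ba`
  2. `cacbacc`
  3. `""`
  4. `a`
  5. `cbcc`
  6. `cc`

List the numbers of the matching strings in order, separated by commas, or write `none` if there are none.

1. `ba` → no match
2. `cacbacc` → no match
3. `""` → match
4. `a` → no match
5. `cbcc` → no match
6. `cc` → match

3, 6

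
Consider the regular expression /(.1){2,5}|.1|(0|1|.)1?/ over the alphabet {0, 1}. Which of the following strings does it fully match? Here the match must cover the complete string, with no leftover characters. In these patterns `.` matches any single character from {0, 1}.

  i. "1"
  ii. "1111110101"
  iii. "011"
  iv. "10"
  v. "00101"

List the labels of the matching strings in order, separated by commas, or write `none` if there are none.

i, ii

i → match
ii → match
iii → no match
iv → no match
v → no match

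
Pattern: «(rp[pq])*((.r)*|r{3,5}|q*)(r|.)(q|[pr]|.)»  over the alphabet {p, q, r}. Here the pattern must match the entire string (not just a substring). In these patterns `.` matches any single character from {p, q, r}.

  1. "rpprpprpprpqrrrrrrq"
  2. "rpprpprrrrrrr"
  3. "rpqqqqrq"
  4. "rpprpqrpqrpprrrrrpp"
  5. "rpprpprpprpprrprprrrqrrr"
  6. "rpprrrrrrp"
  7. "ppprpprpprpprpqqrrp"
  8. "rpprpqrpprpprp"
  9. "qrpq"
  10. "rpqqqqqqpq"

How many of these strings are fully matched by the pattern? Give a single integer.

1 → match
2 → match
3 → match
4 → match
5 → match
6 → match
7 → no match
8 → match
9 → match
10 → match
Total matched: 9

9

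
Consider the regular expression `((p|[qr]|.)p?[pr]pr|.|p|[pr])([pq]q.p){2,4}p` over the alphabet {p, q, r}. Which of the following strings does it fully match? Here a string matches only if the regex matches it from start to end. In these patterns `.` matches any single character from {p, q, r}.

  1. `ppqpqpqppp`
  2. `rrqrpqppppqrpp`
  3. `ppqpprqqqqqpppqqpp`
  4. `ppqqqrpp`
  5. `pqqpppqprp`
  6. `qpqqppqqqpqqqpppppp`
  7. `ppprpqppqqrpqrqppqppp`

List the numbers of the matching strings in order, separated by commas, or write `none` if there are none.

none

1 → no match
2 → no match
3 → no match
4 → no match
5 → no match — must end with `pp`
6 → no match
7 → no match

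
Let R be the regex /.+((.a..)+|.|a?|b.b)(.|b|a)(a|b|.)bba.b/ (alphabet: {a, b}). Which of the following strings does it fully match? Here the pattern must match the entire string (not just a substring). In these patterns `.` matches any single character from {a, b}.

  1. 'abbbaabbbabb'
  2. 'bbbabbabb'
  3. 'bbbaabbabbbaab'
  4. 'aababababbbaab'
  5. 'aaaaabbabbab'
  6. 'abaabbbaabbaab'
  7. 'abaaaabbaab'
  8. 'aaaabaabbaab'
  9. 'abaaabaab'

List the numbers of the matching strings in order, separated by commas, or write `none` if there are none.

1, 2, 3, 4, 6, 7, 8

1 → match
2 → match
3 → match
4 → match
5 → no match
6 → match
7 → match
8 → match
9 → no match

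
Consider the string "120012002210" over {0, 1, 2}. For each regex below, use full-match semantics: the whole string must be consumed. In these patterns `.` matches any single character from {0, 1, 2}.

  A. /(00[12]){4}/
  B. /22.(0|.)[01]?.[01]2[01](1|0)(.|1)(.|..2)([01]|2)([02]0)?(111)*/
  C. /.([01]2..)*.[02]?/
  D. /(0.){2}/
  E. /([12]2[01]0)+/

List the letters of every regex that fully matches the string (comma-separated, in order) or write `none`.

A → no match — must start with "00"
B → no match — must start with "22"
C → no match
D → no match — must start with "0"
E → match

E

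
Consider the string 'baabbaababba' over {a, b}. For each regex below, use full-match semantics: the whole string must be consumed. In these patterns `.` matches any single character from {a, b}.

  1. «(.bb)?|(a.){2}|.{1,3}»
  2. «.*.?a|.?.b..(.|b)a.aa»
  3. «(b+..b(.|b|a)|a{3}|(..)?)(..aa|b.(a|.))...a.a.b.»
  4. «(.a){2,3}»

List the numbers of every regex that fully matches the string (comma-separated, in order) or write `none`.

2, 3

1 → no match
2 → match
3 → match
4 → no match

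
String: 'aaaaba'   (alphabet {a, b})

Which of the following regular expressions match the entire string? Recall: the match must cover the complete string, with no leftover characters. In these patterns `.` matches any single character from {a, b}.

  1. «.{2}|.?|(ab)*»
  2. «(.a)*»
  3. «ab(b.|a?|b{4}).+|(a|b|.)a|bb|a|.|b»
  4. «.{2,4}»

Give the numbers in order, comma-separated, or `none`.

1 → no match
2 → match
3 → no match
4 → no match

2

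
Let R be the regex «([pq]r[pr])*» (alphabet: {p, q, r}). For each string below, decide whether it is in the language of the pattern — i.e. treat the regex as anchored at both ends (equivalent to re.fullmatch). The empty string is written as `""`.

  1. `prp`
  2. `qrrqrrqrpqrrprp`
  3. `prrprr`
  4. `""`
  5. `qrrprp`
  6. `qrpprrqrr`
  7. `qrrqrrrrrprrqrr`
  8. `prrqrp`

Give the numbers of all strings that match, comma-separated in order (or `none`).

1. `prp` → match
2 → match
3. `prrprr` → match
4. `""` → match
5. `qrrprp` → match
6. `qrpprrqrr` → match
7 → no match
8. `prrqrp` → match

1, 2, 3, 4, 5, 6, 8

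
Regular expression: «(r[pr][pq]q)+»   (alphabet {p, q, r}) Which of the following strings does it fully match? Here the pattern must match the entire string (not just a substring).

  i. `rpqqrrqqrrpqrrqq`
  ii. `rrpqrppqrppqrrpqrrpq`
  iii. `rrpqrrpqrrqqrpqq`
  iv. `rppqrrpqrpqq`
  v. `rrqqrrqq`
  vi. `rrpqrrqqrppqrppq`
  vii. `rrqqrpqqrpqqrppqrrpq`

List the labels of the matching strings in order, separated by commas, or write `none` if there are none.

i, ii, iii, iv, v, vi, vii

i → match
ii → match
iii → match
iv. `rppqrrpqrpqq` → match
v. `rrqqrrqq` → match
vi → match
vii → match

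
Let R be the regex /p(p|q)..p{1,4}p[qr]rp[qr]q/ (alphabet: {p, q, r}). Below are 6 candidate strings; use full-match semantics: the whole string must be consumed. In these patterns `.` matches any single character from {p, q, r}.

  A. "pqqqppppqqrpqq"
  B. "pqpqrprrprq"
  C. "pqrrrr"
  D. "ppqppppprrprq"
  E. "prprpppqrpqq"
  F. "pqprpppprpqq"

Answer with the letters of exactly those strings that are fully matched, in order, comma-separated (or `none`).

D

A → no match
B → no match
C → no match — must end with "q"
D → match
E → no match
F → no match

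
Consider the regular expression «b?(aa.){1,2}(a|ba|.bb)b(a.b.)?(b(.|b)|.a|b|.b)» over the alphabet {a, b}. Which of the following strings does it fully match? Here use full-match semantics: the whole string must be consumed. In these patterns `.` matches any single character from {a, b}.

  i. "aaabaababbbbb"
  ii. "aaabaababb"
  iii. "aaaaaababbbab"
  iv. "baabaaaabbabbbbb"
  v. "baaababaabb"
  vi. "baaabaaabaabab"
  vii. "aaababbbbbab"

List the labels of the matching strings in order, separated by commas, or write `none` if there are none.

i → no match
ii. "aaabaababb" → no match
iii → no match
iv → no match
v. "baaababaabb" → no match
vi → no match
vii. "aaababbbbbab" → no match

none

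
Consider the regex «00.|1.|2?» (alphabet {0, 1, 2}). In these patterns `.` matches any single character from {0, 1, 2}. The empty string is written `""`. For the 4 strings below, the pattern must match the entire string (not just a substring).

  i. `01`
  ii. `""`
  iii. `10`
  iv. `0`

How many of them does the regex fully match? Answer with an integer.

i → no match
ii → match
iii → match
iv → no match
Total matched: 2

2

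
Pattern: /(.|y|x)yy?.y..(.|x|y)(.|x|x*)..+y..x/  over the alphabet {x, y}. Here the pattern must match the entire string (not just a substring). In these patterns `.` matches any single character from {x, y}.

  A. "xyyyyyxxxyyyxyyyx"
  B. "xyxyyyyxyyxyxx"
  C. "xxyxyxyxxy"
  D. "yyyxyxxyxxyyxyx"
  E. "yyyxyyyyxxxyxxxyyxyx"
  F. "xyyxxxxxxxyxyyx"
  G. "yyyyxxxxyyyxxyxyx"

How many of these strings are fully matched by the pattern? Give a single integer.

4

A → match
B → no match
C → no match — must end with "x"
D → match
E → match
F → no match
G → match
Total matched: 4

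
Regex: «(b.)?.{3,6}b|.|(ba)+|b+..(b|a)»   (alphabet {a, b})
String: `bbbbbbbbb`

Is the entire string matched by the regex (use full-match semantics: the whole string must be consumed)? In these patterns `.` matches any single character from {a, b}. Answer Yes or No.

Yes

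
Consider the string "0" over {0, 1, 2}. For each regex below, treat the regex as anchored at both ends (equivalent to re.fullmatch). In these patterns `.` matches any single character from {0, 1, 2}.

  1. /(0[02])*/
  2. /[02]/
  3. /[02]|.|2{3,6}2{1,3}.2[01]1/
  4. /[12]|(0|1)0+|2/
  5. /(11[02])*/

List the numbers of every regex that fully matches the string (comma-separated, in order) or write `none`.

2, 3

1 → no match
2 → match
3 → match
4 → no match
5 → no match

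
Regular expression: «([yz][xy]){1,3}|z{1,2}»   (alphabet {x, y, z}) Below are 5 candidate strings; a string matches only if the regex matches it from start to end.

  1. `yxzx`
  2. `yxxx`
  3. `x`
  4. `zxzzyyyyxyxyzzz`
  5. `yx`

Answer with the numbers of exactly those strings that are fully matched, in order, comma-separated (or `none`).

1 → match
2 → no match
3 → no match
4 → no match
5 → match

1, 5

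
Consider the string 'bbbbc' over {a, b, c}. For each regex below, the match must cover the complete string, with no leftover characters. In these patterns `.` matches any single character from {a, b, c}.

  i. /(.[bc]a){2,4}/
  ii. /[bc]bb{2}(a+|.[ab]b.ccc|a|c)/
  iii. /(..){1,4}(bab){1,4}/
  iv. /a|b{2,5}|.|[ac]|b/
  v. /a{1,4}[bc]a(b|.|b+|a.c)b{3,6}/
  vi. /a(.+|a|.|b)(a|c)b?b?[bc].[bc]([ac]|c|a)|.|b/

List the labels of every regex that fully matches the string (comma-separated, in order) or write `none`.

ii

i → no match — must end with 'a'
ii → match
iii → no match — must end with 'bab'
iv → no match
v → no match — must start with 'a'
vi → no match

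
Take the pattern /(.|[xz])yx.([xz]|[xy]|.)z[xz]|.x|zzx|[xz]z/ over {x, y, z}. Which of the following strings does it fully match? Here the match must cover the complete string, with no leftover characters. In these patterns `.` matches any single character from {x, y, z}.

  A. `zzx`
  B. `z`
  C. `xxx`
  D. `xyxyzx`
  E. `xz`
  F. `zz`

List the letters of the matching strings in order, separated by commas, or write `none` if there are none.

A → match
B → no match
C → no match
D → no match
E → match
F → match

A, E, F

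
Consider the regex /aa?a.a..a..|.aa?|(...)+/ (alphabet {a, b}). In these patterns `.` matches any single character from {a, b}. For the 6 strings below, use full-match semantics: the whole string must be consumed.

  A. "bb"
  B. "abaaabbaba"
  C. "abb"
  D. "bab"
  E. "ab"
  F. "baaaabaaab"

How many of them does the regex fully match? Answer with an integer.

A → no match
B → no match
C → match
D → match
E → no match
F → no match
Total matched: 2

2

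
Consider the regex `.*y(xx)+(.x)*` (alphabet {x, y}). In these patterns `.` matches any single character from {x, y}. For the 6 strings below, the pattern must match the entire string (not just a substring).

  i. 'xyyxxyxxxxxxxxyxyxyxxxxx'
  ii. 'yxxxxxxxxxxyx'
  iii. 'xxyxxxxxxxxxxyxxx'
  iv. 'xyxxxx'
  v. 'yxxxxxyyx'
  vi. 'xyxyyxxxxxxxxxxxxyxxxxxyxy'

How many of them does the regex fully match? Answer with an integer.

4

i → match
ii → match
iii → match
iv → match
v → no match
vi → no match
Total matched: 4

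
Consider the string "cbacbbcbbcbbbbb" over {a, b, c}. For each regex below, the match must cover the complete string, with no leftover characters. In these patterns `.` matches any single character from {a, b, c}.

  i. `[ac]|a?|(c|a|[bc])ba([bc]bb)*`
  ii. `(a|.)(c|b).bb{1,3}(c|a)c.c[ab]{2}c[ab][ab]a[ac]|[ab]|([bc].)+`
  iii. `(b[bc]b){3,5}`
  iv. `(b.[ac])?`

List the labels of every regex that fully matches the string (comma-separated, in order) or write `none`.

i

i → match
ii → no match
iii → no match — must start with "b"
iv → no match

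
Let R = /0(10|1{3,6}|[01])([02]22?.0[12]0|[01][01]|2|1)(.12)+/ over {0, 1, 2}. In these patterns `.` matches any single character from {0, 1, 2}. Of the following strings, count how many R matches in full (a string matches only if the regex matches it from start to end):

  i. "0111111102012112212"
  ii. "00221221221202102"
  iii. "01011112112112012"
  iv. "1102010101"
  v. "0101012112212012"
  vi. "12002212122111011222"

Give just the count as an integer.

i → no match
ii → no match — must end with "12"
iii → match
iv. "1102010101" → no match — must start with "0"
v → match
vi → no match — must start with "0"
Total matched: 2

2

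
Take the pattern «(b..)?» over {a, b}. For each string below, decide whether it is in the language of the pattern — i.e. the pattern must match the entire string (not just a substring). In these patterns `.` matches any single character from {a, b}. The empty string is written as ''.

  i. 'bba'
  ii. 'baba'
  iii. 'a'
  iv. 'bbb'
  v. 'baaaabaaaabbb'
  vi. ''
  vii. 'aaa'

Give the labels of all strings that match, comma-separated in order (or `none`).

i, iv, vi

i → match
ii → no match
iii → no match
iv → match
v → no match
vi → match
vii → no match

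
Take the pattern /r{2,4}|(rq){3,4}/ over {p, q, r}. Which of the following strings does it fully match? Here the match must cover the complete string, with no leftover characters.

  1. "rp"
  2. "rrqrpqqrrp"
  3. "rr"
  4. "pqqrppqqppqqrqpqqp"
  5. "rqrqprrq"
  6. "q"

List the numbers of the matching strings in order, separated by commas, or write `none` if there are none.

3

1 → no match
2 → no match
3 → match
4 → no match
5 → no match
6 → no match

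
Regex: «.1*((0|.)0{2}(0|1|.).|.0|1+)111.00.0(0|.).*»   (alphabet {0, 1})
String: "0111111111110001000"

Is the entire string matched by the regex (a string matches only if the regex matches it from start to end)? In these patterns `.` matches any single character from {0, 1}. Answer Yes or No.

Yes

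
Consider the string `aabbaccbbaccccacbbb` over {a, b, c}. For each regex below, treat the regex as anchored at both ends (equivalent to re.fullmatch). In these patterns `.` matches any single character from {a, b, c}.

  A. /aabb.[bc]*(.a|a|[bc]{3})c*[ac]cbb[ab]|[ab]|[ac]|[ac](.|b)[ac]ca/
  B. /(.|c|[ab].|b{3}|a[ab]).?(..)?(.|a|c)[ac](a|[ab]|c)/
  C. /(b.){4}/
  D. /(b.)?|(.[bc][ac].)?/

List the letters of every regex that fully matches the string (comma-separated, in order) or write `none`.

A → match
B → no match
C → no match — must start with `b`
D → no match

A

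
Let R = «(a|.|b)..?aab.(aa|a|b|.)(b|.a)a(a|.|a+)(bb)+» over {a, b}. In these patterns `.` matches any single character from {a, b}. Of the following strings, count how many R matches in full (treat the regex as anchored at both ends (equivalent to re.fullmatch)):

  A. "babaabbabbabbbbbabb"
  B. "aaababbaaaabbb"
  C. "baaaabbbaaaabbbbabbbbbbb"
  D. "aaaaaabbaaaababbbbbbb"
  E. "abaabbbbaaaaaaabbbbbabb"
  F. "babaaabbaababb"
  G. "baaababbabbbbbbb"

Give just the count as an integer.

A → no match
B → no match
C → no match
D → no match
E → no match
F → no match
G → match
Total matched: 1

1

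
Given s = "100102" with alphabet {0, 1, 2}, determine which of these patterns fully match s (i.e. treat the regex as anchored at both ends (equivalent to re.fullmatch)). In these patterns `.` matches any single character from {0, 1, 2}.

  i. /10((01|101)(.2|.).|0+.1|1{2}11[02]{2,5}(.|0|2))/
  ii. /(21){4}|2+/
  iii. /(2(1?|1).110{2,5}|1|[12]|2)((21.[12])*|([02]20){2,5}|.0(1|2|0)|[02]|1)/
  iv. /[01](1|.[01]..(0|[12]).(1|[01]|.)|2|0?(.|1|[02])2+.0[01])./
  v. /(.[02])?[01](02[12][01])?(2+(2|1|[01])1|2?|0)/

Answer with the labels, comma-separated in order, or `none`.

i

i → match
ii → no match
iii → no match
iv → no match
v → no match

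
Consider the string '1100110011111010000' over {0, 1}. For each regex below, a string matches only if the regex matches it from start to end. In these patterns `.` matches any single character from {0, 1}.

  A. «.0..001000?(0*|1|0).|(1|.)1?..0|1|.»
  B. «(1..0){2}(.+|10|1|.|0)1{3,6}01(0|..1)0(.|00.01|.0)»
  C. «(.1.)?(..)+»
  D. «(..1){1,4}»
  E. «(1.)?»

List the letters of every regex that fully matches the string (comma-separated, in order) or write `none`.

B, C

A → no match
B → match
C → match
D → no match — must end with '1'
E → no match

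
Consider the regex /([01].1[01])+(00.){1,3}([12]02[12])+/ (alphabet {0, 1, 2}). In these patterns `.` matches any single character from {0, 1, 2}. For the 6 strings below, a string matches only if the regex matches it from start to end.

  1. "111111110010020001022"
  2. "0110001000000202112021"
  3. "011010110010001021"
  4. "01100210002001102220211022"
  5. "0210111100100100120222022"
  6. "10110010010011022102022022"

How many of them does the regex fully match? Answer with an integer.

1 → match
2 → no match
3 → match
4 → match
5 → match
6 → no match
Total matched: 4

4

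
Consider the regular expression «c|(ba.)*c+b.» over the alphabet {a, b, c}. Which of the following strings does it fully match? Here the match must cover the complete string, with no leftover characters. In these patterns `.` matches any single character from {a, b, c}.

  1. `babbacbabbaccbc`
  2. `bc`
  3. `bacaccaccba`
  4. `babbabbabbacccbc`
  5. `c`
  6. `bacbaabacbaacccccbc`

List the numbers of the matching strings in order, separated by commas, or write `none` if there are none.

1 → match
2. `bc` → no match
3. `bacaccaccba` → no match
4 → match
5. `c` → match
6 → match

1, 4, 5, 6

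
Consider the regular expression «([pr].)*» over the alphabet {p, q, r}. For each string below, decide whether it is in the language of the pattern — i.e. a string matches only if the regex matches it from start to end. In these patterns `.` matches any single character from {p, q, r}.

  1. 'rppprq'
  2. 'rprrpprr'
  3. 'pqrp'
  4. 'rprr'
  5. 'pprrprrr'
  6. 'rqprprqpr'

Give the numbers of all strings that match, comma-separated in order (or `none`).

1, 2, 3, 4, 5

1 → match
2 → match
3 → match
4 → match
5 → match
6 → no match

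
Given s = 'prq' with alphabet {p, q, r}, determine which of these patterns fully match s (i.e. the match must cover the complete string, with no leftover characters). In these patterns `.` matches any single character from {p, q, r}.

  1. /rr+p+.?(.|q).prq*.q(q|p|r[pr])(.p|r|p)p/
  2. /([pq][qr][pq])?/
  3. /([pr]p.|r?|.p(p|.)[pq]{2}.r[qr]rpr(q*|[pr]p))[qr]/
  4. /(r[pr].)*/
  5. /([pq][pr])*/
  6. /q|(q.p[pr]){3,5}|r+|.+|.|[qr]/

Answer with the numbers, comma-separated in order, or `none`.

2, 6

1 → no match — must start with 'rr'
2 → match
3 → no match
4 → no match
5 → no match
6 → match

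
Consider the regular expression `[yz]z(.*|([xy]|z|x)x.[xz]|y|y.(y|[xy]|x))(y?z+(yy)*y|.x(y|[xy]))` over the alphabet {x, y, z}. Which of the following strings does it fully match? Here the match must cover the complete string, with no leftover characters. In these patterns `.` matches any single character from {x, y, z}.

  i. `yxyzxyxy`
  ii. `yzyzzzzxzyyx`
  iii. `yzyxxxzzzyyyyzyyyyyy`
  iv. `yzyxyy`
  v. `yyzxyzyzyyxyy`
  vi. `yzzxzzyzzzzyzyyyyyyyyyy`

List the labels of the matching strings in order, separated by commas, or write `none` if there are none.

none

i → no match
ii → no match
iii → no match
iv → no match
v → no match
vi → no match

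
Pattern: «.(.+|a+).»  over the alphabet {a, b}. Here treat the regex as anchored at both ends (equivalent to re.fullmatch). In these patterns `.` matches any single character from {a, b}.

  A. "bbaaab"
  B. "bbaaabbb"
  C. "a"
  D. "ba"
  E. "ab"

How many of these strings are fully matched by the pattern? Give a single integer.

2

A → match
B → match
C → no match
D → no match
E → no match
Total matched: 2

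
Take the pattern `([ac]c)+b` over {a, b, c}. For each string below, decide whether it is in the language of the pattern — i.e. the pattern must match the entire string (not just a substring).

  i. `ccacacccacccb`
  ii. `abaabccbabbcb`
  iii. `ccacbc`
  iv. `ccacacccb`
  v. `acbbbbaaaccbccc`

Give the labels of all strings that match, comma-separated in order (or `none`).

i → match
ii → no match
iii → no match — must end with `cb`
iv → match
v → no match — must end with `cb`

i, iv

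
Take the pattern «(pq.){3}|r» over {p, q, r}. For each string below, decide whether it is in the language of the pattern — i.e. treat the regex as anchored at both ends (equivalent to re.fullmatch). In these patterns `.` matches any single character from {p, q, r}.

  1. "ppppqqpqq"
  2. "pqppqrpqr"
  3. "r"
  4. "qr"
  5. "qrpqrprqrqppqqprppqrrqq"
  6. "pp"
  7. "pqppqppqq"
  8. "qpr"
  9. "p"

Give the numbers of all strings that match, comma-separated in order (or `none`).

2, 3, 7

1 → no match
2 → match
3 → match
4 → no match
5 → no match
6 → no match
7 → match
8 → no match
9 → no match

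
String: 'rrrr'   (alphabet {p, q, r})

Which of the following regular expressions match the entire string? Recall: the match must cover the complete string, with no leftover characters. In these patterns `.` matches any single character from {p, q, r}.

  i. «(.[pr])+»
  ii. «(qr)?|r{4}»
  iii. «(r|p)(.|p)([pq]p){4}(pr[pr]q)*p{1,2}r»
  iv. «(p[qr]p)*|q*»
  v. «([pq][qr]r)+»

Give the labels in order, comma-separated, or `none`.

i, ii

i → match
ii → match
iii → no match — must end with 'pr'
iv → no match
v → no match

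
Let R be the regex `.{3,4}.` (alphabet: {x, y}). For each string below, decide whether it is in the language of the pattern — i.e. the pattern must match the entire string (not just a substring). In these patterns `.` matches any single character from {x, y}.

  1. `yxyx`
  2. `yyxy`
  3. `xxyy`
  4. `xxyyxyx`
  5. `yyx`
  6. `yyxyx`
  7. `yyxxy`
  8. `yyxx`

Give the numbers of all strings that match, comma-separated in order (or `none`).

1 → match
2 → match
3 → match
4 → no match
5 → no match
6 → match
7 → match
8 → match

1, 2, 3, 6, 7, 8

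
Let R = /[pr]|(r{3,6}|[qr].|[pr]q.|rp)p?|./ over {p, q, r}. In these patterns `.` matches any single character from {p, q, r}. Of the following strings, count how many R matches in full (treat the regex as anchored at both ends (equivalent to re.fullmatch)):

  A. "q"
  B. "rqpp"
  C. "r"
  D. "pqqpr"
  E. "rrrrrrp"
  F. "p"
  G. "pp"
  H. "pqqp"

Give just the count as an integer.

A. "q" → match
B. "rqpp" → match
C. "r" → match
D. "pqqpr" → no match
E. "rrrrrrp" → match
F. "p" → match
G. "pp" → no match
H. "pqqp" → match
Total matched: 6

6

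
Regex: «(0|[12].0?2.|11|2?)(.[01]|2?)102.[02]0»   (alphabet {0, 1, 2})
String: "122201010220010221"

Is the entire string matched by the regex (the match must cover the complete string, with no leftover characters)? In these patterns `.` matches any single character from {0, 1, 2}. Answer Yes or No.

Every match must end with "0", but "122201010220010221" does not.

No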